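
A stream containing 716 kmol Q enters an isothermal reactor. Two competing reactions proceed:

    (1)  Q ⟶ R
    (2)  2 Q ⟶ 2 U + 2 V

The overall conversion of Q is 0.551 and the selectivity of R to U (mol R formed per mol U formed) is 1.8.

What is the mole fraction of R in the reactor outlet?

0.296

Conversion of Q: Q consumed = 0.551 × 716 = 394.5 kmol = 1ξ₁ + 2ξ₂.
Selectivity: 1ξ₁ / (2ξ₂) = 1.8 → ξ₁ = 3.6 ξ₂.
Substitute: (1·3.6 + 2) ξ₂ = 394.5 → ξ₂ = 70.45 kmol, ξ₁ = 253.6 kmol.
Outlet amounts (n = n₀ + Σ ν·ξ):
  Q: 716 − 1(253.6) − 2(70.45) = 321.5
  R: 0 + 1(253.6) = 253.6
  U: 0 + 2(70.45) = 140.9
  V: 0 + 2(70.45) = 140.9
Total out = 856.9 kmol; y_R = 253.6 / 856.9 = 0.296.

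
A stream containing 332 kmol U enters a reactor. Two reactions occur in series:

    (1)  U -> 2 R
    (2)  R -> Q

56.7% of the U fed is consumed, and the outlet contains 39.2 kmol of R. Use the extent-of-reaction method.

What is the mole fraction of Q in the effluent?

Conversion of U: U consumed = 1ξ₁ = 0.567 × 332 → ξ₁ = 188.2 kmol.
R balance: n_R = 0 + 2ξ₁ − 1ξ₂ = 39.2 → ξ₂ = (2·188.2 − 39.2)/1 = 337.3 kmol.
Outlet amounts (n = n₀ + Σ ν·ξ):
  U: 332 − 1(188.2) = 143.8
  R: 0 + 2(188.2) − 1(337.3) = 39.2
  Q: 0 + 1(337.3) = 337.3
Total out = 520.2 kmol; y_Q = 337.3 / 520.2 = 0.6483.

0.648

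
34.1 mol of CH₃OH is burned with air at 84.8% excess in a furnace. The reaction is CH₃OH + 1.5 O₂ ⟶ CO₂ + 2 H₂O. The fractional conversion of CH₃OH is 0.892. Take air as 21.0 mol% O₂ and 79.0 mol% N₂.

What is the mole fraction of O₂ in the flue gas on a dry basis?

Stoichiometric O₂ = 1.5 × 34.1 = 51.15 mol; O₂ fed = 51.15 × 1.848 = 94.53 mol.
N₂ fed = 94.53 × 79/21 = 355.6 mol.
Fuel reacted = 0.892 × 34.1 → ξ = 30.42 mol.
Outlet (n = n₀ + ν ξ):
  CH₃OH: 34.1 − 1(30.42) = 3.683
  O₂: 94.53 − 1.5(30.42) = 48.9
  N₂: 355.6 (inert)
  CO₂: 0 + 1(30.42) = 30.42
  H₂O: 0 + 2(30.42) = 60.83
Dry total = 438.6 mol; y_O₂ (dry) = 48.9 / 438.6 = 0.1115.

0.111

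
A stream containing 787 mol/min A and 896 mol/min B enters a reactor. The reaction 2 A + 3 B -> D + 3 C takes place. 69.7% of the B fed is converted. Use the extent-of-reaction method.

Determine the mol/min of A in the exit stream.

371 mol/min

B reacted = 0.697 × 896 = 624.5 mol/min; ν_B = −3, so ξ = 624.5/3 = 208.2 mol/min.
Outlet amounts (n = n₀ + ν ξ):
  A: 787 − 2(208.2) = 370.7
  B: 896 − 3(208.2) = 271.5
  D: 0 + 1(208.2) = 208.2
  C: 0 + 3(208.2) = 624.5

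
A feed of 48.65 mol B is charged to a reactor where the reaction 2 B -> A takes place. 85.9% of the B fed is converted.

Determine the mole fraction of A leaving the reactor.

0.753

B reacted = 0.859 × 48.65 = 41.79 mol; ν_B = −2, so ξ = 41.79/2 = 20.9 mol.
Outlet amounts (n = n₀ + ν ξ):
  B: 48.65 − 2(20.9) = 6.86
  A: 0 + 1(20.9) = 20.9
Total out = 27.75 mol; y_A = 20.9 / 27.75 = 0.7528.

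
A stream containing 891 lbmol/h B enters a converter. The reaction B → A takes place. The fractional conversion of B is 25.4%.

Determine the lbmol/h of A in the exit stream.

B reacted = 0.254 × 891 = 226.3 lbmol/h; ν_B = −1, so ξ = 226.3/1 = 226.3 lbmol/h.
Outlet amounts (n = n₀ + ν ξ):
  B: 891 − 1(226.3) = 664.7
  A: 0 + 1(226.3) = 226.3

226 lbmol/h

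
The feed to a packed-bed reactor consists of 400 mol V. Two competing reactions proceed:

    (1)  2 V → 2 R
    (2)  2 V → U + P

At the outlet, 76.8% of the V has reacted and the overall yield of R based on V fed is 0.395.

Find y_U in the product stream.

0.186

Yield of R: 2ξ₁ / 400 = 0.395 → ξ₁ = 79 mol.
Conversion of V: 2ξ₁ + 2ξ₂ = 0.768 × 400 = 307.2 → ξ₂ = 74.6 mol.
Outlet amounts (n = n₀ + Σ ν·ξ):
  V: 400 − 2(79) − 2(74.6) = 92.8
  R: 0 + 2(79) = 158
  U: 0 + 1(74.6) = 74.6
  P: 0 + 1(74.6) = 74.6
Total out = 400 mol; y_U = 74.6 / 400 = 0.1865.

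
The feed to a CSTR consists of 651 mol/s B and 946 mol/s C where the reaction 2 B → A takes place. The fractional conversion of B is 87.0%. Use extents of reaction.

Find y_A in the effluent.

0.216

B reacted = 0.87 × 651 = 566.4 mol/s; ν_B = −2, so ξ = 566.4/2 = 283.2 mol/s.
Outlet amounts (n = n₀ + ν ξ):
  B: 651 − 2(283.2) = 84.63
  A: 0 + 1(283.2) = 283.2
  C: 946 (inert)
Total out = 1314 mol/s; y_A = 283.2 / 1314 = 0.2155.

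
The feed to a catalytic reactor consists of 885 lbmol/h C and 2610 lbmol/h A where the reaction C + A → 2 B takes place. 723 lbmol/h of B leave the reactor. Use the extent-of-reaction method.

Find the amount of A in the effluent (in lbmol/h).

For B: n = n₀ + 2ξ → 723 = 0 + 2ξ, giving ξ = 361.5 lbmol/h.
Outlet amounts (n = n₀ + ν ξ):
  C: 885 − 1(361.5) = 523.5
  A: 2610 − 1(361.5) = 2248
  B: 0 + 2(361.5) = 723

2250 lbmol/h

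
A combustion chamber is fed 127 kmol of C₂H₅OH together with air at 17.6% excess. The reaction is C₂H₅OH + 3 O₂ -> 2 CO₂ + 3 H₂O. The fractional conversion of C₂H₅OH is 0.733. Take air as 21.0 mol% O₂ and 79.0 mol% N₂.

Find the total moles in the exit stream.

Stoichiometric O₂ = 3 × 127 = 381 kmol; O₂ fed = 381 × 1.176 = 448.1 kmol.
N₂ fed = 448.1 × 79/21 = 1686 kmol.
Fuel reacted = 0.733 × 127 → ξ = 93.09 kmol.
Outlet (n = n₀ + ν ξ):
  C₂H₅OH: 127 − 1(93.09) = 33.91
  O₂: 448.1 − 3(93.09) = 168.8
  N₂: 1686 (inert)
  CO₂: 0 + 2(93.09) = 186.2
  H₂O: 0 + 3(93.09) = 279.3
Total out = 33.91 + 168.8 + 1686 + 186.2 + 279.3 = 2354 kmol.

2350 kmol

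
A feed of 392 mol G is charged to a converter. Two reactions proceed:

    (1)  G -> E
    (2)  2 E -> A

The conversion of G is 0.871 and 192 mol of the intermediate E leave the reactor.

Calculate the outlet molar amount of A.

Conversion of G: G consumed = 1ξ₁ = 0.871 × 392 → ξ₁ = 341.4 mol.
E balance: n_E = 0 + 1ξ₁ − 2ξ₂ = 192 → ξ₂ = (1·341.4 − 192)/2 = 74.72 mol.
Outlet amounts (n = n₀ + Σ ν·ξ):
  G: 392 − 1(341.4) = 50.57
  E: 0 + 1(341.4) − 2(74.72) = 192
  A: 0 + 1(74.72) = 74.72

74.7 mol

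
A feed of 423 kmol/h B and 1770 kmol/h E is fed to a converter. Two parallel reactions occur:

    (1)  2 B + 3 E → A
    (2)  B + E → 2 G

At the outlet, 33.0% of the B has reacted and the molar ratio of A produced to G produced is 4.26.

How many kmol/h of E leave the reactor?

1560 kmol/h

Conversion of B: B consumed = 0.33 × 423 = 139.6 kmol/h = 2ξ₁ + 1ξ₂.
Selectivity: 1ξ₁ / (2ξ₂) = 4.26 → ξ₁ = 8.52 ξ₂.
Substitute: (2·8.52 + 1) ξ₂ = 139.6 → ξ₂ = 7.738 kmol/h, ξ₁ = 65.93 kmol/h.
Outlet amounts (n = n₀ + Σ ν·ξ):
  B: 423 − 2(65.93) − 1(7.738) = 283.4
  E: 1770 − 3(65.93) − 1(7.738) = 1564
  A: 0 + 1(65.93) = 65.93
  G: 0 + 2(7.738) = 15.48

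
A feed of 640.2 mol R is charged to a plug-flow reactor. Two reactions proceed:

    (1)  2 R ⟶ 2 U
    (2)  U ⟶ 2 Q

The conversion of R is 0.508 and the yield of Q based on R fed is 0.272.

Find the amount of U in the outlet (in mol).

Conversion of R: R consumed = 2ξ₁ = 0.508 × 640.2 → ξ₁ = 162.6 mol.
Yield of Q: 2ξ₂ / 640.2 = 0.272 → ξ₂ = 87.07 mol.
Outlet amounts (n = n₀ + Σ ν·ξ):
  R: 640.2 − 2(162.6) = 315
  U: 0 + 2(162.6) − 1(87.07) = 238.2
  Q: 0 + 2(87.07) = 174.1

238 mol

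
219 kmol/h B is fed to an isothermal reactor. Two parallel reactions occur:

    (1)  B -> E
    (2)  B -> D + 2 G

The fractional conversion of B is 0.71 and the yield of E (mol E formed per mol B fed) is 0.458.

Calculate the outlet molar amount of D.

55.2 kmol/h

Yield of E: 1ξ₁ / 219 = 0.458 → ξ₁ = 100.3 kmol/h.
Conversion of B: 1ξ₁ + 1ξ₂ = 0.71 × 219 = 155.5 → ξ₂ = 55.19 kmol/h.
Outlet amounts (n = n₀ + Σ ν·ξ):
  B: 219 − 1(100.3) − 1(55.19) = 63.51
  E: 0 + 1(100.3) = 100.3
  D: 0 + 1(55.19) = 55.19
  G: 0 + 2(55.19) = 110.4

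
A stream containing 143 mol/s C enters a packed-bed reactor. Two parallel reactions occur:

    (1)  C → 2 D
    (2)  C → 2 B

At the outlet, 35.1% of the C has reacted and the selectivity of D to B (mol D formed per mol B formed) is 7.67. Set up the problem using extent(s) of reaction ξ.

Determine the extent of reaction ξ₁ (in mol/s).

ξ₁ = 44.4 mol/s

Conversion of C: C consumed = 0.351 × 143 = 50.19 mol/s = 1ξ₁ + 1ξ₂.
Selectivity: 2ξ₁ / (2ξ₂) = 7.67 → ξ₁ = 7.67 ξ₂.
Substitute: (1·7.67 + 1) ξ₂ = 50.19 → ξ₂ = 5.789 mol/s, ξ₁ = 44.4 mol/s.
Outlet amounts (n = n₀ + Σ ν·ξ):
  C: 143 − 1(44.4) − 1(5.789) = 92.81
  D: 0 + 2(44.4) = 88.81
  B: 0 + 2(5.789) = 11.58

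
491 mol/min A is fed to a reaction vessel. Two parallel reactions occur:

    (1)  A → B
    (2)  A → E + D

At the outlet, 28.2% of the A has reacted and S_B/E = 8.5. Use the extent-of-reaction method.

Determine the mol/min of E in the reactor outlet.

14.6 mol/min

Conversion of A: A consumed = 0.282 × 491 = 138.5 mol/min = 1ξ₁ + 1ξ₂.
Selectivity: 1ξ₁ / (1ξ₂) = 8.5 → ξ₁ = 8.5 ξ₂.
Substitute: (1·8.5 + 1) ξ₂ = 138.5 → ξ₂ = 14.57 mol/min, ξ₁ = 123.9 mol/min.
Outlet amounts (n = n₀ + Σ ν·ξ):
  A: 491 − 1(123.9) − 1(14.57) = 352.5
  B: 0 + 1(123.9) = 123.9
  E: 0 + 1(14.57) = 14.57
  D: 0 + 1(14.57) = 14.57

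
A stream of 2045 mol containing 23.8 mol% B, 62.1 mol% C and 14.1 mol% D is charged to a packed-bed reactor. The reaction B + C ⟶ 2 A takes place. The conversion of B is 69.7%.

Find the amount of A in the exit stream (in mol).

B reacted = 0.697 × 486.7 = 339.2 mol; ν_B = −1, so ξ = 339.2/1 = 339.2 mol.
Outlet amounts (n = n₀ + ν ξ):
  B: 486.7 − 1(339.2) = 147.5
  C: 1270 − 1(339.2) = 930.7
  A: 0 + 2(339.2) = 678.5
  D: 288.3 (inert)

678 mol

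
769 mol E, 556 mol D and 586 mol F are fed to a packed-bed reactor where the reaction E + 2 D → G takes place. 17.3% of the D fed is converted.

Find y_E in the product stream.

0.397

D reacted = 0.173 × 556 = 96.19 mol; ν_D = −2, so ξ = 96.19/2 = 48.09 mol.
Outlet amounts (n = n₀ + ν ξ):
  E: 769 − 1(48.09) = 720.9
  D: 556 − 2(48.09) = 459.8
  G: 0 + 1(48.09) = 48.09
  F: 586 (inert)
Total out = 1815 mol; y_E = 720.9 / 1815 = 0.3972.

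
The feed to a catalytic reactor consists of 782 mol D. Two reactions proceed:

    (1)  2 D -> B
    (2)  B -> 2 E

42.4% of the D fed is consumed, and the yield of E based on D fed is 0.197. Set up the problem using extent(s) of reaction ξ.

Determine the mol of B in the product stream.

88.8 mol

Conversion of D: D consumed = 2ξ₁ = 0.424 × 782 → ξ₁ = 165.8 mol.
Yield of E: 2ξ₂ / 782 = 0.197 → ξ₂ = 77.03 mol.
Outlet amounts (n = n₀ + Σ ν·ξ):
  D: 782 − 2(165.8) = 450.4
  B: 0 + 1(165.8) − 1(77.03) = 88.76
  E: 0 + 2(77.03) = 154.1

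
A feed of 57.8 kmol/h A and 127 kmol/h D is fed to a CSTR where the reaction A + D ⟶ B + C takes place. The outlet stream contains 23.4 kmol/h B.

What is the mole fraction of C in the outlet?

0.127

For B: n = n₀ + 1ξ → 23.4 = 0 + 1ξ, giving ξ = 23.4 kmol/h.
Outlet amounts (n = n₀ + ν ξ):
  A: 57.8 − 1(23.4) = 34.4
  D: 127 − 1(23.4) = 103.6
  B: 0 + 1(23.4) = 23.4
  C: 0 + 1(23.4) = 23.4
Total out = 184.8 kmol/h; y_C = 23.4 / 184.8 = 0.1266.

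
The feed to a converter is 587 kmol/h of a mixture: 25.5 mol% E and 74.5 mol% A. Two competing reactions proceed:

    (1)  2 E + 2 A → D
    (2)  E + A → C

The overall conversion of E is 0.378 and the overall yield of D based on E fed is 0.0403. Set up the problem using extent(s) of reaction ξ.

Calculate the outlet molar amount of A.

381 kmol/h

Yield of D: 1ξ₁ / 149.7 = 0.0403 → ξ₁ = 6.032 kmol/h.
Conversion of E: 2ξ₁ + 1ξ₂ = 0.378 × 149.7 = 56.58 → ξ₂ = 44.52 kmol/h.
Outlet amounts (n = n₀ + Σ ν·ξ):
  E: 149.7 − 2(6.032) − 1(44.52) = 93.1
  A: 437.3 − 2(6.032) − 1(44.52) = 380.7
  D: 0 + 1(6.032) = 6.032
  C: 0 + 1(44.52) = 44.52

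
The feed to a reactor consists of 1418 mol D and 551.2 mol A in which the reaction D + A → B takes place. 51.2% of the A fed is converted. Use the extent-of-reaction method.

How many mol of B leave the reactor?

282 mol

A reacted = 0.512 × 551.2 = 282.2 mol; ν_A = −1, so ξ = 282.2/1 = 282.2 mol.
Outlet amounts (n = n₀ + ν ξ):
  D: 1418 − 1(282.2) = 1136
  A: 551.2 − 1(282.2) = 269
  B: 0 + 1(282.2) = 282.2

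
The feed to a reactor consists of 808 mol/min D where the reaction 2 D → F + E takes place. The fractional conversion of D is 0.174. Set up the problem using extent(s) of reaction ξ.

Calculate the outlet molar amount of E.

D reacted = 0.174 × 808 = 140.6 mol/min; ν_D = −2, so ξ = 140.6/2 = 70.3 mol/min.
Outlet amounts (n = n₀ + ν ξ):
  D: 808 − 2(70.3) = 667.4
  F: 0 + 1(70.3) = 70.3
  E: 0 + 1(70.3) = 70.3

70.3 mol/min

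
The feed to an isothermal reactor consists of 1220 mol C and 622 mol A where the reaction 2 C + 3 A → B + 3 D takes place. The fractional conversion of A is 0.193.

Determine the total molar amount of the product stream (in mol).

1800 mol

A reacted = 0.193 × 622 = 120 mol; ν_A = −3, so ξ = 120/3 = 40.02 mol.
Outlet amounts (n = n₀ + ν ξ):
  C: 1220 − 2(40.02) = 1140
  A: 622 − 3(40.02) = 502
  B: 0 + 1(40.02) = 40.02
  D: 0 + 3(40.02) = 120
Total out = 1140 + 502 + 40.02 + 120 = 1802 mol.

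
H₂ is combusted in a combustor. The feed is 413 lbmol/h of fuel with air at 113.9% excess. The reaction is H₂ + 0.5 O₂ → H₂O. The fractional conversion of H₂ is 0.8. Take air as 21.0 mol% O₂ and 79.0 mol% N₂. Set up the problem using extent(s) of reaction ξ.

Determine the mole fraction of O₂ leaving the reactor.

0.118

Stoichiometric O₂ = 0.5 × 413 = 206.5 lbmol/h; O₂ fed = 206.5 × 2.139 = 441.7 lbmol/h.
N₂ fed = 441.7 × 79/21 = 1662 lbmol/h.
Fuel reacted = 0.8 × 413 → ξ = 330.4 lbmol/h.
Outlet (n = n₀ + ν ξ):
  H₂: 413 − 1(330.4) = 82.6
  O₂: 441.7 − 0.5(330.4) = 276.5
  N₂: 1662 (inert)
  H₂O: 0 + 1(330.4) = 330.4
Total out = 2351 lbmol/h; y_O₂ = 276.5 / 2351 = 0.1176.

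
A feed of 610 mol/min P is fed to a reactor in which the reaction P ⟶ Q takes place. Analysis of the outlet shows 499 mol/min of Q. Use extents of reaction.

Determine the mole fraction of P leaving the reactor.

For Q: n = n₀ + 1ξ → 499 = 0 + 1ξ, giving ξ = 499 mol/min.
Outlet amounts (n = n₀ + ν ξ):
  P: 610 − 1(499) = 111
  Q: 0 + 1(499) = 499
Total out = 610 mol/min; y_P = 111 / 610 = 0.182.

0.182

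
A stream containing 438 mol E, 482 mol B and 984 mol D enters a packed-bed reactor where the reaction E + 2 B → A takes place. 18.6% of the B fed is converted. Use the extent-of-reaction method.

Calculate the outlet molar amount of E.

B reacted = 0.186 × 482 = 89.65 mol; ν_B = −2, so ξ = 89.65/2 = 44.83 mol.
Outlet amounts (n = n₀ + ν ξ):
  E: 438 − 1(44.83) = 393.2
  B: 482 − 2(44.83) = 392.3
  A: 0 + 1(44.83) = 44.83
  D: 984 (inert)

393 mol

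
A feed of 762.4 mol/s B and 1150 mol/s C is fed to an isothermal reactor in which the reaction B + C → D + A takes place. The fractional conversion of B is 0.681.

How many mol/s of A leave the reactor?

B reacted = 0.681 × 762.4 = 519.2 mol/s; ν_B = −1, so ξ = 519.2/1 = 519.2 mol/s.
Outlet amounts (n = n₀ + ν ξ):
  B: 762.4 − 1(519.2) = 243.2
  C: 1150 − 1(519.2) = 630.8
  D: 0 + 1(519.2) = 519.2
  A: 0 + 1(519.2) = 519.2

519 mol/s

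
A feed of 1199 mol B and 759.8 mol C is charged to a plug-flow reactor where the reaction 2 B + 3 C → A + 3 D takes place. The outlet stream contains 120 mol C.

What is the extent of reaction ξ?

For C: n = n₀ − 3ξ → 120 = 759.8 − 3ξ, giving ξ = 213.3 mol.
Outlet amounts (n = n₀ + ν ξ):
  B: 1199 − 2(213.3) = 772.5
  C: 759.8 − 3(213.3) = 120
  A: 0 + 1(213.3) = 213.3
  D: 0 + 3(213.3) = 639.8

ξ = 213 mol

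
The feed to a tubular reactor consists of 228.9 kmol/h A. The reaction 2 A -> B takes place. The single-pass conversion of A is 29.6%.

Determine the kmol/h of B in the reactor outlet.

A reacted = 0.296 × 228.9 = 67.75 kmol/h; ν_A = −2, so ξ = 67.75/2 = 33.88 kmol/h.
Outlet amounts (n = n₀ + ν ξ):
  A: 228.9 − 2(33.88) = 161.1
  B: 0 + 1(33.88) = 33.88

33.9 kmol/h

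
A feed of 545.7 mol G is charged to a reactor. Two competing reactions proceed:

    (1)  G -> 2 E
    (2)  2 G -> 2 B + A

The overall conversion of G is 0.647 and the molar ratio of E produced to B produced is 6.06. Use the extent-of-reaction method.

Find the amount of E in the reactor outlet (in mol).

Conversion of G: G consumed = 0.647 × 545.7 = 353.1 mol = 1ξ₁ + 2ξ₂.
Selectivity: 2ξ₁ / (2ξ₂) = 6.06 → ξ₁ = 6.06 ξ₂.
Substitute: (1·6.06 + 2) ξ₂ = 353.1 → ξ₂ = 43.8 mol, ξ₁ = 265.5 mol.
Outlet amounts (n = n₀ + Σ ν·ξ):
  G: 545.7 − 1(265.5) − 2(43.8) = 192.6
  E: 0 + 2(265.5) = 530.9
  B: 0 + 2(43.8) = 87.61
  A: 0 + 1(43.8) = 43.8

531 mol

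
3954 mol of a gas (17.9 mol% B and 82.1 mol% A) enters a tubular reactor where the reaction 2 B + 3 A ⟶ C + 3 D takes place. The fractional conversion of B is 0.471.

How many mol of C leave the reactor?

B reacted = 0.471 × 707.8 = 333.4 mol; ν_B = −2, so ξ = 333.4/2 = 166.7 mol.
Outlet amounts (n = n₀ + ν ξ):
  B: 707.8 − 2(166.7) = 374.4
  A: 3246 − 3(166.7) = 2746
  C: 0 + 1(166.7) = 166.7
  D: 0 + 3(166.7) = 500

167 mol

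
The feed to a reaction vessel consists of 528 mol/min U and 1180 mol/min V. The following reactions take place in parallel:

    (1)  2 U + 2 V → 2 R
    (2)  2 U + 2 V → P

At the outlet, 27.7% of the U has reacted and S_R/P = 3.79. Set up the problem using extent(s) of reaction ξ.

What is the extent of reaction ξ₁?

Conversion of U: U consumed = 0.277 × 528 = 146.3 mol/min = 2ξ₁ + 2ξ₂.
Selectivity: 2ξ₁ / (1ξ₂) = 3.79 → ξ₁ = 1.895 ξ₂.
Substitute: (2·1.895 + 2) ξ₂ = 146.3 → ξ₂ = 25.26 mol/min, ξ₁ = 47.87 mol/min.
Outlet amounts (n = n₀ + Σ ν·ξ):
  U: 528 − 2(47.87) − 2(25.26) = 381.7
  V: 1180 − 2(47.87) − 2(25.26) = 1034
  R: 0 + 2(47.87) = 95.74
  P: 0 + 1(25.26) = 25.26

ξ₁ = 47.9 mol/min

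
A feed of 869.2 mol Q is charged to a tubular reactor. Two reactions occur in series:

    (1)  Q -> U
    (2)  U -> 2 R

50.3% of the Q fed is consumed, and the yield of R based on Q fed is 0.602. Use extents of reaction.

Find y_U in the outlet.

0.155

Conversion of Q: Q consumed = 1ξ₁ = 0.503 × 869.2 → ξ₁ = 437.2 mol.
Yield of R: 2ξ₂ / 869.2 = 0.602 → ξ₂ = 261.6 mol.
Outlet amounts (n = n₀ + Σ ν·ξ):
  Q: 869.2 − 1(437.2) = 432
  U: 0 + 1(437.2) − 1(261.6) = 175.6
  R: 0 + 2(261.6) = 523.3
Total out = 1131 mol; y_U = 175.6 / 1131 = 0.1553.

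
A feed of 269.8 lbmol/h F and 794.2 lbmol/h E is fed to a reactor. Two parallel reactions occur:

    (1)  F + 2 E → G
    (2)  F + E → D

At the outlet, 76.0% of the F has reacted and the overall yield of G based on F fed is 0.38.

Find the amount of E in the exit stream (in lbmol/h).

487 lbmol/h

Yield of G: 1ξ₁ / 269.8 = 0.38 → ξ₁ = 102.5 lbmol/h.
Conversion of F: 1ξ₁ + 1ξ₂ = 0.76 × 269.8 = 205 → ξ₂ = 102.5 lbmol/h.
Outlet amounts (n = n₀ + Σ ν·ξ):
  F: 269.8 − 1(102.5) − 1(102.5) = 64.75
  E: 794.2 − 2(102.5) − 1(102.5) = 486.6
  G: 0 + 1(102.5) = 102.5
  D: 0 + 1(102.5) = 102.5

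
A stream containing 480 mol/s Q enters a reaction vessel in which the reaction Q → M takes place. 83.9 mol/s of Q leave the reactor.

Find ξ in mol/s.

ξ = 396 mol/s

For Q: n = n₀ − 1ξ → 83.9 = 480 − 1ξ, giving ξ = 396.1 mol/s.
Outlet amounts (n = n₀ + ν ξ):
  Q: 480 − 1(396.1) = 83.9
  M: 0 + 1(396.1) = 396.1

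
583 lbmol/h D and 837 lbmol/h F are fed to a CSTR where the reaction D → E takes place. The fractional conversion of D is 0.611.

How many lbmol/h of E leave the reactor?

356 lbmol/h

D reacted = 0.611 × 583 = 356.2 lbmol/h; ν_D = −1, so ξ = 356.2/1 = 356.2 lbmol/h.
Outlet amounts (n = n₀ + ν ξ):
  D: 583 − 1(356.2) = 226.8
  E: 0 + 1(356.2) = 356.2
  F: 837 (inert)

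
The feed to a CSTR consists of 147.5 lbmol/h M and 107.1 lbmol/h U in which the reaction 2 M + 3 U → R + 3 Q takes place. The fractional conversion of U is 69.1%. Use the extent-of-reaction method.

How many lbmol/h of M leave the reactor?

98.2 lbmol/h

U reacted = 0.691 × 107.1 = 74.01 lbmol/h; ν_U = −3, so ξ = 74.01/3 = 24.67 lbmol/h.
Outlet amounts (n = n₀ + ν ξ):
  M: 147.5 − 2(24.67) = 98.16
  U: 107.1 − 3(24.67) = 33.09
  R: 0 + 1(24.67) = 24.67
  Q: 0 + 3(24.67) = 74.01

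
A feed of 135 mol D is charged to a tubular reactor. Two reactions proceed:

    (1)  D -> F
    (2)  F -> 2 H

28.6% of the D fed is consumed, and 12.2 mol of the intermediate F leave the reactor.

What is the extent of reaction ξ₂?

ξ₂ = 26.4 mol

Conversion of D: D consumed = 1ξ₁ = 0.286 × 135 → ξ₁ = 38.61 mol.
F balance: n_F = 0 + 1ξ₁ − 1ξ₂ = 12.2 → ξ₂ = (1·38.61 − 12.2)/1 = 26.41 mol.
Outlet amounts (n = n₀ + Σ ν·ξ):
  D: 135 − 1(38.61) = 96.39
  F: 0 + 1(38.61) − 1(26.41) = 12.2
  H: 0 + 2(26.41) = 52.82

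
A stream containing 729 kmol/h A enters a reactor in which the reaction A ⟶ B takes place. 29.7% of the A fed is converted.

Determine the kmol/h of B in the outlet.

217 kmol/h

A reacted = 0.297 × 729 = 216.5 kmol/h; ν_A = −1, so ξ = 216.5/1 = 216.5 kmol/h.
Outlet amounts (n = n₀ + ν ξ):
  A: 729 − 1(216.5) = 512.5
  B: 0 + 1(216.5) = 216.5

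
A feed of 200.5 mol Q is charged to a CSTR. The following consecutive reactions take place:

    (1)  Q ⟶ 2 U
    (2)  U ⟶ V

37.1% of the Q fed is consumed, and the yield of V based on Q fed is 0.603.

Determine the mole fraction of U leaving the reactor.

0.101

Conversion of Q: Q consumed = 1ξ₁ = 0.371 × 200.5 → ξ₁ = 74.39 mol.
Yield of V: 1ξ₂ / 200.5 = 0.603 → ξ₂ = 120.9 mol.
Outlet amounts (n = n₀ + Σ ν·ξ):
  Q: 200.5 − 1(74.39) = 126.1
  U: 0 + 2(74.39) − 1(120.9) = 27.87
  V: 0 + 1(120.9) = 120.9
Total out = 274.9 mol; y_U = 27.87 / 274.9 = 0.1014.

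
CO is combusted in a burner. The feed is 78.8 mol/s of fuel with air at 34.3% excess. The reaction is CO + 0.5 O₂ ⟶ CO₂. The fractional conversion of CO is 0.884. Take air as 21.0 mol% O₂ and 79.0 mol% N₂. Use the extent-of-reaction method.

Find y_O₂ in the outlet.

Stoichiometric O₂ = 0.5 × 78.8 = 39.4 mol/s; O₂ fed = 39.4 × 1.343 = 52.91 mol/s.
N₂ fed = 52.91 × 79/21 = 199.1 mol/s.
Fuel reacted = 0.884 × 78.8 → ξ = 69.66 mol/s.
Outlet (n = n₀ + ν ξ):
  CO: 78.8 − 1(69.66) = 9.141
  O₂: 52.91 − 0.5(69.66) = 18.08
  N₂: 199.1 (inert)
  CO₂: 0 + 1(69.66) = 69.66
Total out = 295.9 mol/s; y_O₂ = 18.08 / 295.9 = 0.06111.

0.0611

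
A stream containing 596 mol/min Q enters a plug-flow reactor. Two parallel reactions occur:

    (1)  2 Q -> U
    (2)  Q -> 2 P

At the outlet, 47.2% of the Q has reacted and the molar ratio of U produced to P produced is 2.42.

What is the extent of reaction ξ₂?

Conversion of Q: Q consumed = 0.472 × 596 = 281.3 mol/min = 2ξ₁ + 1ξ₂.
Selectivity: 1ξ₁ / (2ξ₂) = 2.42 → ξ₁ = 4.84 ξ₂.
Substitute: (2·4.84 + 1) ξ₂ = 281.3 → ξ₂ = 26.34 mol/min, ξ₁ = 127.5 mol/min.
Outlet amounts (n = n₀ + Σ ν·ξ):
  Q: 596 − 2(127.5) − 1(26.34) = 314.7
  U: 0 + 1(127.5) = 127.5
  P: 0 + 2(26.34) = 52.68

ξ₂ = 26.3 mol/min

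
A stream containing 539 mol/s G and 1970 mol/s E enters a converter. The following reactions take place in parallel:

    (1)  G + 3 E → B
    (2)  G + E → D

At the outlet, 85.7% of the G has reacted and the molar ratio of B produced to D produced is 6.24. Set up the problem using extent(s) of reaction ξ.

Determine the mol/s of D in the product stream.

63.8 mol/s

Conversion of G: G consumed = 0.857 × 539 = 461.9 mol/s = 1ξ₁ + 1ξ₂.
Selectivity: 1ξ₁ / (1ξ₂) = 6.24 → ξ₁ = 6.24 ξ₂.
Substitute: (1·6.24 + 1) ξ₂ = 461.9 → ξ₂ = 63.8 mol/s, ξ₁ = 398.1 mol/s.
Outlet amounts (n = n₀ + Σ ν·ξ):
  G: 539 − 1(398.1) − 1(63.8) = 77.08
  E: 1970 − 3(398.1) − 1(63.8) = 711.8
  B: 0 + 1(398.1) = 398.1
  D: 0 + 1(63.8) = 63.8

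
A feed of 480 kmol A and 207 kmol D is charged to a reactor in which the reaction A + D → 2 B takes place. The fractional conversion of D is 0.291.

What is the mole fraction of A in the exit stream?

0.611

D reacted = 0.291 × 207 = 60.24 kmol; ν_D = −1, so ξ = 60.24/1 = 60.24 kmol.
Outlet amounts (n = n₀ + ν ξ):
  A: 480 − 1(60.24) = 419.8
  D: 207 − 1(60.24) = 146.8
  B: 0 + 2(60.24) = 120.5
Total out = 687 kmol; y_A = 419.8 / 687 = 0.611.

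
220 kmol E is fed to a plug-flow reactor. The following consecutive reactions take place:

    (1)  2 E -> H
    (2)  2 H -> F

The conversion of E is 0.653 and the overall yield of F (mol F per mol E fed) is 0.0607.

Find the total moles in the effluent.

Conversion of E: E consumed = 2ξ₁ = 0.653 × 220 → ξ₁ = 71.83 kmol.
Yield of F: 1ξ₂ / 220 = 0.0607 → ξ₂ = 13.35 kmol.
Outlet amounts (n = n₀ + Σ ν·ξ):
  E: 220 − 2(71.83) = 76.34
  H: 0 + 1(71.83) − 2(13.35) = 45.12
  F: 0 + 1(13.35) = 13.35
Total out = 76.34 + 45.12 + 13.35 = 134.8 kmol.

135 kmol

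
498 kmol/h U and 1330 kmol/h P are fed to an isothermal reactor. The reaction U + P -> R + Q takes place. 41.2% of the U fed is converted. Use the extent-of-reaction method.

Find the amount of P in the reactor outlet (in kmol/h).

1120 kmol/h

U reacted = 0.412 × 498 = 205.2 kmol/h; ν_U = −1, so ξ = 205.2/1 = 205.2 kmol/h.
Outlet amounts (n = n₀ + ν ξ):
  U: 498 − 1(205.2) = 292.8
  P: 1330 − 1(205.2) = 1125
  R: 0 + 1(205.2) = 205.2
  Q: 0 + 1(205.2) = 205.2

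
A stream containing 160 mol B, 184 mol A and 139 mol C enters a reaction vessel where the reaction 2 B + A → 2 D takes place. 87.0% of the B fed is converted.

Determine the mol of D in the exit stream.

139 mol

B reacted = 0.87 × 160 = 139.2 mol; ν_B = −2, so ξ = 139.2/2 = 69.6 mol.
Outlet amounts (n = n₀ + ν ξ):
  B: 160 − 2(69.6) = 20.8
  A: 184 − 1(69.6) = 114.4
  D: 0 + 2(69.6) = 139.2
  C: 139 (inert)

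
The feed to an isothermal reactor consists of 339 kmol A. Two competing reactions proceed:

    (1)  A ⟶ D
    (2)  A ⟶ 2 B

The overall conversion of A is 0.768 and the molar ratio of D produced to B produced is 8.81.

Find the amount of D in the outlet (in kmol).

246 kmol

Conversion of A: A consumed = 0.768 × 339 = 260.4 kmol = 1ξ₁ + 1ξ₂.
Selectivity: 1ξ₁ / (2ξ₂) = 8.81 → ξ₁ = 17.62 ξ₂.
Substitute: (1·17.62 + 1) ξ₂ = 260.4 → ξ₂ = 13.98 kmol, ξ₁ = 246.4 kmol.
Outlet amounts (n = n₀ + Σ ν·ξ):
  A: 339 − 1(246.4) − 1(13.98) = 78.65
  D: 0 + 1(246.4) = 246.4
  B: 0 + 2(13.98) = 27.96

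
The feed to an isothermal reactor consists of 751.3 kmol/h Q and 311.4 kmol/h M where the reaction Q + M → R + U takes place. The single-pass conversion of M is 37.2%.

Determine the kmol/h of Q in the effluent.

M reacted = 0.372 × 311.4 = 115.8 kmol/h; ν_M = −1, so ξ = 115.8/1 = 115.8 kmol/h.
Outlet amounts (n = n₀ + ν ξ):
  Q: 751.3 − 1(115.8) = 635.5
  M: 311.4 − 1(115.8) = 195.6
  R: 0 + 1(115.8) = 115.8
  U: 0 + 1(115.8) = 115.8

635 kmol/h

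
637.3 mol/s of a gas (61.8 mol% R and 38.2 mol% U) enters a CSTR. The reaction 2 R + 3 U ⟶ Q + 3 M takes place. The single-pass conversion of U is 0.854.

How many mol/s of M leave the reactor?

U reacted = 0.854 × 243.4 = 207.9 mol/s; ν_U = −3, so ξ = 207.9/3 = 69.3 mol/s.
Outlet amounts (n = n₀ + ν ξ):
  R: 393.9 − 2(69.3) = 255.2
  U: 243.4 − 3(69.3) = 35.54
  Q: 0 + 1(69.3) = 69.3
  M: 0 + 3(69.3) = 207.9

208 mol/s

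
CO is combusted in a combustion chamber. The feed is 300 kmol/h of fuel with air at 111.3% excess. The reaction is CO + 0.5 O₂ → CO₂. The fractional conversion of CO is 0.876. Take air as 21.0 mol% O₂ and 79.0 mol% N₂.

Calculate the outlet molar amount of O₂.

Stoichiometric O₂ = 0.5 × 300 = 150 kmol/h; O₂ fed = 150 × 2.113 = 316.9 kmol/h.
N₂ fed = 316.9 × 79/21 = 1192 kmol/h.
Fuel reacted = 0.876 × 300 → ξ = 262.8 kmol/h.
Outlet (n = n₀ + ν ξ):
  CO: 300 − 1(262.8) = 37.2
  O₂: 316.9 − 0.5(262.8) = 185.5
  N₂: 1192 (inert)
  CO₂: 0 + 1(262.8) = 262.8

186 kmol/h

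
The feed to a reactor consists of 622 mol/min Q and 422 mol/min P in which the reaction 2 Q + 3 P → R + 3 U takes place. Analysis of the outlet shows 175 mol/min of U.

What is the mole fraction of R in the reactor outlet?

For U: n = n₀ + 3ξ → 175 = 0 + 3ξ, giving ξ = 58.33 mol/min.
Outlet amounts (n = n₀ + ν ξ):
  Q: 622 − 2(58.33) = 505.3
  P: 422 − 3(58.33) = 247
  R: 0 + 1(58.33) = 58.33
  U: 0 + 3(58.33) = 175
Total out = 985.7 mol/min; y_R = 58.33 / 985.7 = 0.05918.

0.0592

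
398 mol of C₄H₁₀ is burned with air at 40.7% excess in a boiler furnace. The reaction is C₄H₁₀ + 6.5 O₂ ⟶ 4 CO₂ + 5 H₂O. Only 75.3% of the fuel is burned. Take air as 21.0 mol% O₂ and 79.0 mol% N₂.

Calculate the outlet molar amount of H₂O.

Stoichiometric O₂ = 6.5 × 398 = 2587 mol; O₂ fed = 2587 × 1.407 = 3640 mol.
N₂ fed = 3640 × 79/21 = 13690 mol.
Fuel reacted = 0.753 × 398 → ξ = 299.7 mol.
Outlet (n = n₀ + ν ξ):
  C₄H₁₀: 398 − 1(299.7) = 98.31
  O₂: 3640 − 6.5(299.7) = 1692
  N₂: 13690 (inert)
  CO₂: 0 + 4(299.7) = 1199
  H₂O: 0 + 5(299.7) = 1498

1500 mol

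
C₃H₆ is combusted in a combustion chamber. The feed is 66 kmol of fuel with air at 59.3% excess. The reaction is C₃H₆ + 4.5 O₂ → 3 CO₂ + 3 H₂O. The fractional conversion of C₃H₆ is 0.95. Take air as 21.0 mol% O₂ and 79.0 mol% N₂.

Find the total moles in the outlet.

2350 kmol

Stoichiometric O₂ = 4.5 × 66 = 297 kmol; O₂ fed = 297 × 1.593 = 473.1 kmol.
N₂ fed = 473.1 × 79/21 = 1780 kmol.
Fuel reacted = 0.95 × 66 → ξ = 62.7 kmol.
Outlet (n = n₀ + ν ξ):
  C₃H₆: 66 − 1(62.7) = 3.3
  O₂: 473.1 − 4.5(62.7) = 191
  N₂: 1780 (inert)
  CO₂: 0 + 3(62.7) = 188.1
  H₂O: 0 + 3(62.7) = 188.1
Total out = 3.3 + 191 + 1780 + 188.1 + 188.1 = 2350 kmol.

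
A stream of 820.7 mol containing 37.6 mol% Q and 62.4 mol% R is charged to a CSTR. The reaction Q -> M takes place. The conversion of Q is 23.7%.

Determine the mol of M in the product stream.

73.1 mol

Q reacted = 0.237 × 308.6 = 73.13 mol; ν_Q = −1, so ξ = 73.13/1 = 73.13 mol.
Outlet amounts (n = n₀ + ν ξ):
  Q: 308.6 − 1(73.13) = 235.4
  M: 0 + 1(73.13) = 73.13
  R: 512.1 (inert)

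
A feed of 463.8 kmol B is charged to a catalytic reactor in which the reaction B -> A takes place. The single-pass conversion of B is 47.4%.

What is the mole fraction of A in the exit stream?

0.474

B reacted = 0.474 × 463.8 = 219.8 kmol; ν_B = −1, so ξ = 219.8/1 = 219.8 kmol.
Outlet amounts (n = n₀ + ν ξ):
  B: 463.8 − 1(219.8) = 244
  A: 0 + 1(219.8) = 219.8
Total out = 463.8 kmol; y_A = 219.8 / 463.8 = 0.474.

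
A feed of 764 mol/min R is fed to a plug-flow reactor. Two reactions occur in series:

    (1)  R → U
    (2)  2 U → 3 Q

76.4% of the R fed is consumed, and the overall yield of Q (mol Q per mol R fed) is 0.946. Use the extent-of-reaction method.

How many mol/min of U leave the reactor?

Conversion of R: R consumed = 1ξ₁ = 0.764 × 764 → ξ₁ = 583.7 mol/min.
Yield of Q: 3ξ₂ / 764 = 0.946 → ξ₂ = 240.9 mol/min.
Outlet amounts (n = n₀ + Σ ν·ξ):
  R: 764 − 1(583.7) = 180.3
  U: 0 + 1(583.7) − 2(240.9) = 101.9
  Q: 0 + 3(240.9) = 722.7

102 mol/min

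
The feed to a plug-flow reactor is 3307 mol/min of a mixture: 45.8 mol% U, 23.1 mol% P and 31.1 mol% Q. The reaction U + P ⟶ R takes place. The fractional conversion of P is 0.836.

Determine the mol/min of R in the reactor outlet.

P reacted = 0.836 × 763.9 = 638.6 mol/min; ν_P = −1, so ξ = 638.6/1 = 638.6 mol/min.
Outlet amounts (n = n₀ + ν ξ):
  U: 1515 − 1(638.6) = 876
  P: 763.9 − 1(638.6) = 125.3
  R: 0 + 1(638.6) = 638.6
  Q: 1028 (inert)

639 mol/min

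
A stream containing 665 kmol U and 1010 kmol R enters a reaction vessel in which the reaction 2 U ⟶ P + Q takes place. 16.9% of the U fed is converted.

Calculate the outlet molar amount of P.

56.2 kmol

U reacted = 0.169 × 665 = 112.4 kmol; ν_U = −2, so ξ = 112.4/2 = 56.19 kmol.
Outlet amounts (n = n₀ + ν ξ):
  U: 665 − 2(56.19) = 552.6
  P: 0 + 1(56.19) = 56.19
  Q: 0 + 1(56.19) = 56.19
  R: 1010 (inert)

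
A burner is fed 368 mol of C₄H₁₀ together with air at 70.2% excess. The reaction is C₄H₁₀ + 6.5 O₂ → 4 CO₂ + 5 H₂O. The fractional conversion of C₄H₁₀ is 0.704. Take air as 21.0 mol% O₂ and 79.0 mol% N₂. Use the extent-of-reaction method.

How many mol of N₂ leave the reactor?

15300 mol

Stoichiometric O₂ = 6.5 × 368 = 2392 mol; O₂ fed = 2392 × 1.702 = 4071 mol.
N₂ fed = 4071 × 79/21 = 15320 mol.
Fuel reacted = 0.704 × 368 → ξ = 259.1 mol.
Outlet (n = n₀ + ν ξ):
  C₄H₁₀: 368 − 1(259.1) = 108.9
  O₂: 4071 − 6.5(259.1) = 2387
  N₂: 15320 (inert)
  CO₂: 0 + 4(259.1) = 1036
  H₂O: 0 + 5(259.1) = 1295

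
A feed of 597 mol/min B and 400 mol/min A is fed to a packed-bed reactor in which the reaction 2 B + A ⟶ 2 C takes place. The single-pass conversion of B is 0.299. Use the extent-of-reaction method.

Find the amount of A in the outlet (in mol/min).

B reacted = 0.299 × 597 = 178.5 mol/min; ν_B = −2, so ξ = 178.5/2 = 89.25 mol/min.
Outlet amounts (n = n₀ + ν ξ):
  B: 597 − 2(89.25) = 418.5
  A: 400 − 1(89.25) = 310.7
  C: 0 + 2(89.25) = 178.5

311 mol/min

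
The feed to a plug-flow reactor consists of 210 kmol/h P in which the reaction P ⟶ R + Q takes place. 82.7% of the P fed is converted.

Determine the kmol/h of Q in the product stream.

174 kmol/h

P reacted = 0.827 × 210 = 173.7 kmol/h; ν_P = −1, so ξ = 173.7/1 = 173.7 kmol/h.
Outlet amounts (n = n₀ + ν ξ):
  P: 210 − 1(173.7) = 36.33
  R: 0 + 1(173.7) = 173.7
  Q: 0 + 1(173.7) = 173.7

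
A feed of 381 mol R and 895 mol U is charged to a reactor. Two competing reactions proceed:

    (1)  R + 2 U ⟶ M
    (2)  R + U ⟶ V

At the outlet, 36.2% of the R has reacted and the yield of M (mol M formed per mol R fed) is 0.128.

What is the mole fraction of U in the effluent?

0.65

Yield of M: 1ξ₁ / 381 = 0.128 → ξ₁ = 48.77 mol.
Conversion of R: 1ξ₁ + 1ξ₂ = 0.362 × 381 = 137.9 → ξ₂ = 89.15 mol.
Outlet amounts (n = n₀ + Σ ν·ξ):
  R: 381 − 1(48.77) − 1(89.15) = 243.1
  U: 895 − 2(48.77) − 1(89.15) = 708.3
  M: 0 + 1(48.77) = 48.77
  V: 0 + 1(89.15) = 89.15
Total out = 1089 mol; y_U = 708.3 / 1089 = 0.6502.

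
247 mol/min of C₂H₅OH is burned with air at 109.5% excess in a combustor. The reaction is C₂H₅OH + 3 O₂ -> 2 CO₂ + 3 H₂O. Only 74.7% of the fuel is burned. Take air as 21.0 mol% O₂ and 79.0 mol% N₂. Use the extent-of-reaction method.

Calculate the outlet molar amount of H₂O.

Stoichiometric O₂ = 3 × 247 = 741 mol/min; O₂ fed = 741 × 2.095 = 1552 mol/min.
N₂ fed = 1552 × 79/21 = 5840 mol/min.
Fuel reacted = 0.747 × 247 → ξ = 184.5 mol/min.
Outlet (n = n₀ + ν ξ):
  C₂H₅OH: 247 − 1(184.5) = 62.49
  O₂: 1552 − 3(184.5) = 998.9
  N₂: 5840 (inert)
  CO₂: 0 + 2(184.5) = 369
  H₂O: 0 + 3(184.5) = 553.5

554 mol/min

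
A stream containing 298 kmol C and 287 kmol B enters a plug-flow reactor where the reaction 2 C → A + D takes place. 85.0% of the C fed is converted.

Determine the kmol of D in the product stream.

127 kmol

C reacted = 0.85 × 298 = 253.3 kmol; ν_C = −2, so ξ = 253.3/2 = 126.6 kmol.
Outlet amounts (n = n₀ + ν ξ):
  C: 298 − 2(126.6) = 44.7
  A: 0 + 1(126.6) = 126.6
  D: 0 + 1(126.6) = 126.6
  B: 287 (inert)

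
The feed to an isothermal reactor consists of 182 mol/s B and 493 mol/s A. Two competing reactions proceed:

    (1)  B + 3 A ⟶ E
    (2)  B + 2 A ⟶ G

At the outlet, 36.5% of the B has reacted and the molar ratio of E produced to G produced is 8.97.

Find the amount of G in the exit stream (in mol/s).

Conversion of B: B consumed = 0.365 × 182 = 66.43 mol/s = 1ξ₁ + 1ξ₂.
Selectivity: 1ξ₁ / (1ξ₂) = 8.97 → ξ₁ = 8.97 ξ₂.
Substitute: (1·8.97 + 1) ξ₂ = 66.43 → ξ₂ = 6.663 mol/s, ξ₁ = 59.77 mol/s.
Outlet amounts (n = n₀ + Σ ν·ξ):
  B: 182 − 1(59.77) − 1(6.663) = 115.6
  A: 493 − 3(59.77) − 2(6.663) = 300.4
  E: 0 + 1(59.77) = 59.77
  G: 0 + 1(6.663) = 6.663

6.66 mol/s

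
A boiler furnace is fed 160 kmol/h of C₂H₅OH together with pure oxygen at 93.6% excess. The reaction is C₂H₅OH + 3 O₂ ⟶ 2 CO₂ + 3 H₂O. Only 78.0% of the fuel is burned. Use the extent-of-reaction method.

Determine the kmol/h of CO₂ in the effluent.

Stoichiometric O₂ = 3 × 160 = 480 kmol/h; O₂ fed = 480 × 1.936 = 929.3 kmol/h.
Fuel reacted = 0.78 × 160 → ξ = 124.8 kmol/h.
Outlet (n = n₀ + ν ξ):
  C₂H₅OH: 160 − 1(124.8) = 35.2
  O₂: 929.3 − 3(124.8) = 554.9
  CO₂: 0 + 2(124.8) = 249.6
  H₂O: 0 + 3(124.8) = 374.4

250 kmol/h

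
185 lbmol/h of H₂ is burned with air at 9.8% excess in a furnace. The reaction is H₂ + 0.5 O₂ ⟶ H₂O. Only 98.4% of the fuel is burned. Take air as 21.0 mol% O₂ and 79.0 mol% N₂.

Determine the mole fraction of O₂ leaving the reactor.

0.0183

Stoichiometric O₂ = 0.5 × 185 = 92.5 lbmol/h; O₂ fed = 92.5 × 1.098 = 101.6 lbmol/h.
N₂ fed = 101.6 × 79/21 = 382.1 lbmol/h.
Fuel reacted = 0.984 × 185 → ξ = 182 lbmol/h.
Outlet (n = n₀ + ν ξ):
  H₂: 185 − 1(182) = 2.96
  O₂: 101.6 − 0.5(182) = 10.55
  N₂: 382.1 (inert)
  H₂O: 0 + 1(182) = 182
Total out = 577.6 lbmol/h; y_O₂ = 10.55 / 577.6 = 0.01826.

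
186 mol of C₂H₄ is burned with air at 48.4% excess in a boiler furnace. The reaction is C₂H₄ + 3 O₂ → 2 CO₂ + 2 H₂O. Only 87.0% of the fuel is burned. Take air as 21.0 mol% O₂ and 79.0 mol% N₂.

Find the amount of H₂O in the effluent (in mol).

Stoichiometric O₂ = 3 × 186 = 558 mol; O₂ fed = 558 × 1.484 = 828.1 mol.
N₂ fed = 828.1 × 79/21 = 3115 mol.
Fuel reacted = 0.87 × 186 → ξ = 161.8 mol.
Outlet (n = n₀ + ν ξ):
  C₂H₄: 186 − 1(161.8) = 24.18
  O₂: 828.1 − 3(161.8) = 342.6
  N₂: 3115 (inert)
  CO₂: 0 + 2(161.8) = 323.6
  H₂O: 0 + 2(161.8) = 323.6

324 mol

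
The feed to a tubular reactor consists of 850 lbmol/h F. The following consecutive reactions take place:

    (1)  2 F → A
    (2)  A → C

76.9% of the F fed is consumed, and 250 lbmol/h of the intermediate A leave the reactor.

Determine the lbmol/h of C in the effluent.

76.8 lbmol/h

Conversion of F: F consumed = 2ξ₁ = 0.769 × 850 → ξ₁ = 326.8 lbmol/h.
A balance: n_A = 0 + 1ξ₁ − 1ξ₂ = 250 → ξ₂ = (1·326.8 − 250)/1 = 76.82 lbmol/h.
Outlet amounts (n = n₀ + Σ ν·ξ):
  F: 850 − 2(326.8) = 196.4
  A: 0 + 1(326.8) − 1(76.82) = 250
  C: 0 + 1(76.82) = 76.82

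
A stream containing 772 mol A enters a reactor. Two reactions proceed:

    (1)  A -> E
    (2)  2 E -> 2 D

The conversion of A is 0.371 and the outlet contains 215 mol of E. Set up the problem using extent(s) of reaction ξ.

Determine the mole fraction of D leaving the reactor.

0.0925

Conversion of A: A consumed = 1ξ₁ = 0.371 × 772 → ξ₁ = 286.4 mol.
E balance: n_E = 0 + 1ξ₁ − 2ξ₂ = 215 → ξ₂ = (1·286.4 − 215)/2 = 35.71 mol.
Outlet amounts (n = n₀ + Σ ν·ξ):
  A: 772 − 1(286.4) = 485.6
  E: 0 + 1(286.4) − 2(35.71) = 215
  D: 0 + 2(35.71) = 71.41
Total out = 772 mol; y_D = 71.41 / 772 = 0.0925.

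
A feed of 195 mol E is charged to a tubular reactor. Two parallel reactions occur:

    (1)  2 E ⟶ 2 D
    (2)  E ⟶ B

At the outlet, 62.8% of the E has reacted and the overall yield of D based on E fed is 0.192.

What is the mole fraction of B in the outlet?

0.436

Yield of D: 2ξ₁ / 195 = 0.192 → ξ₁ = 18.72 mol.
Conversion of E: 2ξ₁ + 1ξ₂ = 0.628 × 195 = 122.5 → ξ₂ = 85.02 mol.
Outlet amounts (n = n₀ + Σ ν·ξ):
  E: 195 − 2(18.72) − 1(85.02) = 72.54
  D: 0 + 2(18.72) = 37.44
  B: 0 + 1(85.02) = 85.02
Total out = 195 mol; y_B = 85.02 / 195 = 0.436.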